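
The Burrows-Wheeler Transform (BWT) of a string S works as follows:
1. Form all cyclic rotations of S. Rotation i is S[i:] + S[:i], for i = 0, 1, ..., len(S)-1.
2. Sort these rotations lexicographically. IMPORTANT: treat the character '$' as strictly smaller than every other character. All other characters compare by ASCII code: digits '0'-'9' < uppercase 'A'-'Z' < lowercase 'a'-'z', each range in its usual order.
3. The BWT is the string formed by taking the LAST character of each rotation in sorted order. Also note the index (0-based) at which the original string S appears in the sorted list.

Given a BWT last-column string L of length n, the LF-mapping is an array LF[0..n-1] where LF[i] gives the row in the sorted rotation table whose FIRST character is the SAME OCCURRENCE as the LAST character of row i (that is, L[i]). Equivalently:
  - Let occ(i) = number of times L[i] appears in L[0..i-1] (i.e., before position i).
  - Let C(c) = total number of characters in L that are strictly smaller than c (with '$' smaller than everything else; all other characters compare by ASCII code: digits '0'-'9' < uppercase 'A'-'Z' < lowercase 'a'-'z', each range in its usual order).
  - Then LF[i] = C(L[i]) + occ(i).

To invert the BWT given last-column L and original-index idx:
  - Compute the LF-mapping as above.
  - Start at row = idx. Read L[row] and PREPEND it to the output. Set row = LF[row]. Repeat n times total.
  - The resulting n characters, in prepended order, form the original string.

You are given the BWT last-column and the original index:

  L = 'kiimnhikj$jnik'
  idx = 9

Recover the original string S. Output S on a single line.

LF mapping: 8 2 3 11 12 1 4 9 6 0 7 13 5 10
Walk LF starting at row 9, prepending L[row]:
  step 1: row=9, L[9]='$', prepend. Next row=LF[9]=0
  step 2: row=0, L[0]='k', prepend. Next row=LF[0]=8
  step 3: row=8, L[8]='j', prepend. Next row=LF[8]=6
  step 4: row=6, L[6]='i', prepend. Next row=LF[6]=4
  step 5: row=4, L[4]='n', prepend. Next row=LF[4]=12
  step 6: row=12, L[12]='i', prepend. Next row=LF[12]=5
  step 7: row=5, L[5]='h', prepend. Next row=LF[5]=1
  step 8: row=1, L[1]='i', prepend. Next row=LF[1]=2
  step 9: row=2, L[2]='i', prepend. Next row=LF[2]=3
  step 10: row=3, L[3]='m', prepend. Next row=LF[3]=11
  step 11: row=11, L[11]='n', prepend. Next row=LF[11]=13
  step 12: row=13, L[13]='k', prepend. Next row=LF[13]=10
  step 13: row=10, L[10]='j', prepend. Next row=LF[10]=7
  step 14: row=7, L[7]='k', prepend. Next row=LF[7]=9
Reversed output: kjknmiihinijk$

Answer: kjknmiihinijk$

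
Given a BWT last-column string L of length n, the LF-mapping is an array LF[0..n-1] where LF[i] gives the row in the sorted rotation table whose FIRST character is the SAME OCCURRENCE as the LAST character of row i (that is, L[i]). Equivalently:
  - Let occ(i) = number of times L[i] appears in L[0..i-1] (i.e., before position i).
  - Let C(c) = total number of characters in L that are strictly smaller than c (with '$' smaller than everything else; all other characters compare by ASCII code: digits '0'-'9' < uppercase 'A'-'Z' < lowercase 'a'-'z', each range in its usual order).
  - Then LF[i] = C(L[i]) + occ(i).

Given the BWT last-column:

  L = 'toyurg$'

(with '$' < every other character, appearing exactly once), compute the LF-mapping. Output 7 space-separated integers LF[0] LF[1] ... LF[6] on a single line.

Char counts: '$':1, 'g':1, 'o':1, 'r':1, 't':1, 'u':1, 'y':1
C (first-col start): C('$')=0, C('g')=1, C('o')=2, C('r')=3, C('t')=4, C('u')=5, C('y')=6
L[0]='t': occ=0, LF[0]=C('t')+0=4+0=4
L[1]='o': occ=0, LF[1]=C('o')+0=2+0=2
L[2]='y': occ=0, LF[2]=C('y')+0=6+0=6
L[3]='u': occ=0, LF[3]=C('u')+0=5+0=5
L[4]='r': occ=0, LF[4]=C('r')+0=3+0=3
L[5]='g': occ=0, LF[5]=C('g')+0=1+0=1
L[6]='$': occ=0, LF[6]=C('$')+0=0+0=0

Answer: 4 2 6 5 3 1 0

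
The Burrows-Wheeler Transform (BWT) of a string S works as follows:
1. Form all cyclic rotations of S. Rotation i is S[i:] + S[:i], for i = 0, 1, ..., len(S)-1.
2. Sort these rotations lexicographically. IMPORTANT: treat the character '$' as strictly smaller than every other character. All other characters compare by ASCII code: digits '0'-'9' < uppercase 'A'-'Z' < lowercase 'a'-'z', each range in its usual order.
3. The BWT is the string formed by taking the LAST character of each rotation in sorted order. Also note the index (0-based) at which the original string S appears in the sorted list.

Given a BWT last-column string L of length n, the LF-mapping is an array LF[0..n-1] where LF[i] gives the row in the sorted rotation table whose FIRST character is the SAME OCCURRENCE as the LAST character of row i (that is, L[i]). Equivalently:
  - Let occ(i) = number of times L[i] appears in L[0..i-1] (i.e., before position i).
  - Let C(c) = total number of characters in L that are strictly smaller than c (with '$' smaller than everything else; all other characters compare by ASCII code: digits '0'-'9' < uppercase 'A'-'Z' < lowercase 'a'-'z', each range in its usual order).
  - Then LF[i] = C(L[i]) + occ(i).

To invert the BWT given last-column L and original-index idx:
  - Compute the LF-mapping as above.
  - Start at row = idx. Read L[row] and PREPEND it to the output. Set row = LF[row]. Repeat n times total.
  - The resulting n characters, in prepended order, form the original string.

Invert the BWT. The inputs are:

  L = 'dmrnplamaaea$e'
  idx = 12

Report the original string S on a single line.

LF mapping: 5 9 13 11 12 8 1 10 2 3 6 4 0 7
Walk LF starting at row 12, prepending L[row]:
  step 1: row=12, L[12]='$', prepend. Next row=LF[12]=0
  step 2: row=0, L[0]='d', prepend. Next row=LF[0]=5
  step 3: row=5, L[5]='l', prepend. Next row=LF[5]=8
  step 4: row=8, L[8]='a', prepend. Next row=LF[8]=2
  step 5: row=2, L[2]='r', prepend. Next row=LF[2]=13
  step 6: row=13, L[13]='e', prepend. Next row=LF[13]=7
  step 7: row=7, L[7]='m', prepend. Next row=LF[7]=10
  step 8: row=10, L[10]='e', prepend. Next row=LF[10]=6
  step 9: row=6, L[6]='a', prepend. Next row=LF[6]=1
  step 10: row=1, L[1]='m', prepend. Next row=LF[1]=9
  step 11: row=9, L[9]='a', prepend. Next row=LF[9]=3
  step 12: row=3, L[3]='n', prepend. Next row=LF[3]=11
  step 13: row=11, L[11]='a', prepend. Next row=LF[11]=4
  step 14: row=4, L[4]='p', prepend. Next row=LF[4]=12
Reversed output: panamaemerald$

Answer: panamaemerald$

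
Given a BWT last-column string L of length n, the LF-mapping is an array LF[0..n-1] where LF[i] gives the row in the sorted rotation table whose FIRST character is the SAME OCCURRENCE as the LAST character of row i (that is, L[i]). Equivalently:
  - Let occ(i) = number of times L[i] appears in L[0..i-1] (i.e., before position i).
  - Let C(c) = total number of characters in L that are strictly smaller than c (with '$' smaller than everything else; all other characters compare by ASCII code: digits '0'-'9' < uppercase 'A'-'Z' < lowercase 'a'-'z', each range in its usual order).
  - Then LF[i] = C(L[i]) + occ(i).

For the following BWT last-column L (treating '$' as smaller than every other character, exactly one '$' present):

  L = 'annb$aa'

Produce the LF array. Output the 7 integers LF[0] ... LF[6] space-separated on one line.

Char counts: '$':1, 'a':3, 'b':1, 'n':2
C (first-col start): C('$')=0, C('a')=1, C('b')=4, C('n')=5
L[0]='a': occ=0, LF[0]=C('a')+0=1+0=1
L[1]='n': occ=0, LF[1]=C('n')+0=5+0=5
L[2]='n': occ=1, LF[2]=C('n')+1=5+1=6
L[3]='b': occ=0, LF[3]=C('b')+0=4+0=4
L[4]='$': occ=0, LF[4]=C('$')+0=0+0=0
L[5]='a': occ=1, LF[5]=C('a')+1=1+1=2
L[6]='a': occ=2, LF[6]=C('a')+2=1+2=3

Answer: 1 5 6 4 0 2 3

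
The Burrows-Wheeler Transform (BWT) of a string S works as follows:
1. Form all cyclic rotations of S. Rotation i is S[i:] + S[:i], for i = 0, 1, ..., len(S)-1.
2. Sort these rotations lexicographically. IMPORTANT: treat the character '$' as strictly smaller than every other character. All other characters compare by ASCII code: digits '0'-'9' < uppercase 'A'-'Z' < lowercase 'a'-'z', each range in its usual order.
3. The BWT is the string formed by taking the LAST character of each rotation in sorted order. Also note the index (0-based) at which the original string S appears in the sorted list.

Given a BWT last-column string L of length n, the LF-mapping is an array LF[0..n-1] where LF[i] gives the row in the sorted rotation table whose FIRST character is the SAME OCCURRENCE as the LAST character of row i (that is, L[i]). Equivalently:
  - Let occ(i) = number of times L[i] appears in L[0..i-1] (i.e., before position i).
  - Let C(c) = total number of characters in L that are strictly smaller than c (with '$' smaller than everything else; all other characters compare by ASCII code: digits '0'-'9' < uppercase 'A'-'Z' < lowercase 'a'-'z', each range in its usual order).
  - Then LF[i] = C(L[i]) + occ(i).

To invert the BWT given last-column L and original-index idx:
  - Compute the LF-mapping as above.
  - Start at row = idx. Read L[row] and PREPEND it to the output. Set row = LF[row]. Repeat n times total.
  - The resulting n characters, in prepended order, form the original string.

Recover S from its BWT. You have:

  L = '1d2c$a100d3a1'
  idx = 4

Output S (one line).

LF mapping: 3 11 6 10 0 8 4 1 2 12 7 9 5
Walk LF starting at row 4, prepending L[row]:
  step 1: row=4, L[4]='$', prepend. Next row=LF[4]=0
  step 2: row=0, L[0]='1', prepend. Next row=LF[0]=3
  step 3: row=3, L[3]='c', prepend. Next row=LF[3]=10
  step 4: row=10, L[10]='3', prepend. Next row=LF[10]=7
  step 5: row=7, L[7]='0', prepend. Next row=LF[7]=1
  step 6: row=1, L[1]='d', prepend. Next row=LF[1]=11
  step 7: row=11, L[11]='a', prepend. Next row=LF[11]=9
  step 8: row=9, L[9]='d', prepend. Next row=LF[9]=12
  step 9: row=12, L[12]='1', prepend. Next row=LF[12]=5
  step 10: row=5, L[5]='a', prepend. Next row=LF[5]=8
  step 11: row=8, L[8]='0', prepend. Next row=LF[8]=2
  step 12: row=2, L[2]='2', prepend. Next row=LF[2]=6
  step 13: row=6, L[6]='1', prepend. Next row=LF[6]=4
Reversed output: 120a1dad03c1$

Answer: 120a1dad03c1$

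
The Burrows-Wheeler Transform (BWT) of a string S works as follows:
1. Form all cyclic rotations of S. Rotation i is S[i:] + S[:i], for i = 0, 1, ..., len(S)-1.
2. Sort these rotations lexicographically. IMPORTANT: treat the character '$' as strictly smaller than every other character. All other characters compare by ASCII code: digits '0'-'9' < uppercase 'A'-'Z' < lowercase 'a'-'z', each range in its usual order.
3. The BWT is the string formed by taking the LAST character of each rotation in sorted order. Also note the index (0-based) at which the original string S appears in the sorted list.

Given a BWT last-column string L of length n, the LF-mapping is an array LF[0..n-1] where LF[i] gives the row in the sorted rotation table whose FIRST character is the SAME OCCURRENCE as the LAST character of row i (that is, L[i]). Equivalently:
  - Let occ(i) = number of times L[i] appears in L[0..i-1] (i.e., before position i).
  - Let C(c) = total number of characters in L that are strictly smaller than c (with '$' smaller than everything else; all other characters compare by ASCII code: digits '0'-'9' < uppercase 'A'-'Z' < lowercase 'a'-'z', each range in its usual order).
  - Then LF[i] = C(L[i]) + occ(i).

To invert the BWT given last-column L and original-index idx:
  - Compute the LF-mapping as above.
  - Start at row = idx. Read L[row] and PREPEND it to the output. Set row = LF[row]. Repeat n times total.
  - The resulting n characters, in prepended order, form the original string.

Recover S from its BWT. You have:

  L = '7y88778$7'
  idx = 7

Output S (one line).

Answer: 887877y7$

Derivation:
LF mapping: 1 8 5 6 2 3 7 0 4
Walk LF starting at row 7, prepending L[row]:
  step 1: row=7, L[7]='$', prepend. Next row=LF[7]=0
  step 2: row=0, L[0]='7', prepend. Next row=LF[0]=1
  step 3: row=1, L[1]='y', prepend. Next row=LF[1]=8
  step 4: row=8, L[8]='7', prepend. Next row=LF[8]=4
  step 5: row=4, L[4]='7', prepend. Next row=LF[4]=2
  step 6: row=2, L[2]='8', prepend. Next row=LF[2]=5
  step 7: row=5, L[5]='7', prepend. Next row=LF[5]=3
  step 8: row=3, L[3]='8', prepend. Next row=LF[3]=6
  step 9: row=6, L[6]='8', prepend. Next row=LF[6]=7
Reversed output: 887877y7$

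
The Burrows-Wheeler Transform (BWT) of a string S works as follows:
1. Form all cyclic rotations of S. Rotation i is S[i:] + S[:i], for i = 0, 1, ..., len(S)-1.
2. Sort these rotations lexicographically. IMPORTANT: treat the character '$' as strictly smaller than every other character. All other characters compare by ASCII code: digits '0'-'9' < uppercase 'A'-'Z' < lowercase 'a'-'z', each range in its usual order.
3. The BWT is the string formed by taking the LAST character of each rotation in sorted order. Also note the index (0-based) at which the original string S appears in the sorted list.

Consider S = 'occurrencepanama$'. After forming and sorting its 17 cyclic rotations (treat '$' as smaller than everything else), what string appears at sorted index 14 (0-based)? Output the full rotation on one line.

All 17 rotations (rotation i = S[i:]+S[:i]):
  rot[0] = occurrencepanama$
  rot[1] = ccurrencepanama$o
  rot[2] = currencepanama$oc
  rot[3] = urrencepanama$occ
  rot[4] = rrencepanama$occu
  rot[5] = rencepanama$occur
  rot[6] = encepanama$occurr
  rot[7] = ncepanama$occurre
  rot[8] = cepanama$occurren
  rot[9] = epanama$occurrenc
  rot[10] = panama$occurrence
  rot[11] = anama$occurrencep
  rot[12] = nama$occurrencepa
  rot[13] = ama$occurrencepan
  rot[14] = ma$occurrencepana
  rot[15] = a$occurrencepanam
  rot[16] = $occurrencepanama
Sorted (with $ < everything):
  sorted[0] = $occurrencepanama
  sorted[1] = a$occurrencepanam
  sorted[2] = ama$occurrencepan
  sorted[3] = anama$occurrencep
  sorted[4] = ccurrencepanama$o
  sorted[5] = cepanama$occurren
  sorted[6] = currencepanama$oc
  sorted[7] = encepanama$occurr
  sorted[8] = epanama$occurrenc
  sorted[9] = ma$occurrencepana
  sorted[10] = nama$occurrencepa
  sorted[11] = ncepanama$occurre
  sorted[12] = occurrencepanama$
  sorted[13] = panama$occurrence
  sorted[14] = rencepanama$occur
  sorted[15] = rrencepanama$occu
  sorted[16] = urrencepanama$occ
sorted[14] = rencepanama$occur

Answer: rencepanama$occur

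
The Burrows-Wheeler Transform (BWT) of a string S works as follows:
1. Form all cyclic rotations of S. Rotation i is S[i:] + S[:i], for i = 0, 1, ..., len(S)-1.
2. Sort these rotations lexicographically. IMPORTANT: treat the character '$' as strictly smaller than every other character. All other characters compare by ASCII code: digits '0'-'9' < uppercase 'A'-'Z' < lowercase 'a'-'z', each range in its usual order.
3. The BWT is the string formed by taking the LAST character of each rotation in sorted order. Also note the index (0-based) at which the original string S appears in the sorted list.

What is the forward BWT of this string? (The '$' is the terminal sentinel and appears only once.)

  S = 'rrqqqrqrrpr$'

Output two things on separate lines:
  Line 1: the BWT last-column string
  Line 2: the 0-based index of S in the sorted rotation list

All 12 rotations (rotation i = S[i:]+S[:i]):
  rot[0] = rrqqqrqrrpr$
  rot[1] = rqqqrqrrpr$r
  rot[2] = qqqrqrrpr$rr
  rot[3] = qqrqrrpr$rrq
  rot[4] = qrqrrpr$rrqq
  rot[5] = rqrrpr$rrqqq
  rot[6] = qrrpr$rrqqqr
  rot[7] = rrpr$rrqqqrq
  rot[8] = rpr$rrqqqrqr
  rot[9] = pr$rrqqqrqrr
  rot[10] = r$rrqqqrqrrp
  rot[11] = $rrqqqrqrrpr
Sorted (with $ < everything):
  sorted[0] = $rrqqqrqrrpr  (last char: 'r')
  sorted[1] = pr$rrqqqrqrr  (last char: 'r')
  sorted[2] = qqqrqrrpr$rr  (last char: 'r')
  sorted[3] = qqrqrrpr$rrq  (last char: 'q')
  sorted[4] = qrqrrpr$rrqq  (last char: 'q')
  sorted[5] = qrrpr$rrqqqr  (last char: 'r')
  sorted[6] = r$rrqqqrqrrp  (last char: 'p')
  sorted[7] = rpr$rrqqqrqr  (last char: 'r')
  sorted[8] = rqqqrqrrpr$r  (last char: 'r')
  sorted[9] = rqrrpr$rrqqq  (last char: 'q')
  sorted[10] = rrpr$rrqqqrq  (last char: 'q')
  sorted[11] = rrqqqrqrrpr$  (last char: '$')
Last column: rrrqqrprrqq$
Original string S is at sorted index 11

Answer: rrrqqrprrqq$
11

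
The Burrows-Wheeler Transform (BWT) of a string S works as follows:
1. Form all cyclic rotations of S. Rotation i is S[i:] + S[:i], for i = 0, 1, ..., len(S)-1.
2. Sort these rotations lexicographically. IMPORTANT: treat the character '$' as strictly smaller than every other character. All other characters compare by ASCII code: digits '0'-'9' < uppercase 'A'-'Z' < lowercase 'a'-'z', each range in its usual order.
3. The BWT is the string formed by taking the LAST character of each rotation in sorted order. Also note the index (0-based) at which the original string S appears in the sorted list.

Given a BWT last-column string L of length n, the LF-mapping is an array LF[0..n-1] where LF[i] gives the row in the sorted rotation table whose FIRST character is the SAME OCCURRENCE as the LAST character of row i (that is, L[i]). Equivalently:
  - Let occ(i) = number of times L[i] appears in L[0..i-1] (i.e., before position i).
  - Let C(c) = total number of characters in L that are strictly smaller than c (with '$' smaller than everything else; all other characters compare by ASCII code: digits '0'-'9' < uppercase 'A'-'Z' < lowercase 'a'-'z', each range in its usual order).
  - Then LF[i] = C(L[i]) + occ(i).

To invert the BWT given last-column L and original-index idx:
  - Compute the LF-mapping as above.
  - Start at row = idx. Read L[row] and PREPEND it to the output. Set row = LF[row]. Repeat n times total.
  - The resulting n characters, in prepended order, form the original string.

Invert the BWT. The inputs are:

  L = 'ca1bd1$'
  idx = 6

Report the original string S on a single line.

LF mapping: 5 3 1 4 6 2 0
Walk LF starting at row 6, prepending L[row]:
  step 1: row=6, L[6]='$', prepend. Next row=LF[6]=0
  step 2: row=0, L[0]='c', prepend. Next row=LF[0]=5
  step 3: row=5, L[5]='1', prepend. Next row=LF[5]=2
  step 4: row=2, L[2]='1', prepend. Next row=LF[2]=1
  step 5: row=1, L[1]='a', prepend. Next row=LF[1]=3
  step 6: row=3, L[3]='b', prepend. Next row=LF[3]=4
  step 7: row=4, L[4]='d', prepend. Next row=LF[4]=6
Reversed output: dba11c$

Answer: dba11c$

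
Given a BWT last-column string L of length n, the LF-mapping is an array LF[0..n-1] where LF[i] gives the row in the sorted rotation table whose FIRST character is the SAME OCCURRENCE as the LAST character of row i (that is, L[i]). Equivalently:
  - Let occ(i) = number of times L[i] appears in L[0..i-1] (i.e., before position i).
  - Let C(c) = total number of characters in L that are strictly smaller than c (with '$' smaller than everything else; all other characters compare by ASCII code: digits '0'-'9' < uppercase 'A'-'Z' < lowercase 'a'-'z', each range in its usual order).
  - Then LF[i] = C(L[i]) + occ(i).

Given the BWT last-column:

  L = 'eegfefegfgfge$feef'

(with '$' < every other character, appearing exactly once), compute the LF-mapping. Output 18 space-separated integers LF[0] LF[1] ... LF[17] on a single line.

Answer: 1 2 14 8 3 9 4 15 10 16 11 17 5 0 12 6 7 13

Derivation:
Char counts: '$':1, 'e':7, 'f':6, 'g':4
C (first-col start): C('$')=0, C('e')=1, C('f')=8, C('g')=14
L[0]='e': occ=0, LF[0]=C('e')+0=1+0=1
L[1]='e': occ=1, LF[1]=C('e')+1=1+1=2
L[2]='g': occ=0, LF[2]=C('g')+0=14+0=14
L[3]='f': occ=0, LF[3]=C('f')+0=8+0=8
L[4]='e': occ=2, LF[4]=C('e')+2=1+2=3
L[5]='f': occ=1, LF[5]=C('f')+1=8+1=9
L[6]='e': occ=3, LF[6]=C('e')+3=1+3=4
L[7]='g': occ=1, LF[7]=C('g')+1=14+1=15
L[8]='f': occ=2, LF[8]=C('f')+2=8+2=10
L[9]='g': occ=2, LF[9]=C('g')+2=14+2=16
L[10]='f': occ=3, LF[10]=C('f')+3=8+3=11
L[11]='g': occ=3, LF[11]=C('g')+3=14+3=17
L[12]='e': occ=4, LF[12]=C('e')+4=1+4=5
L[13]='$': occ=0, LF[13]=C('$')+0=0+0=0
L[14]='f': occ=4, LF[14]=C('f')+4=8+4=12
L[15]='e': occ=5, LF[15]=C('e')+5=1+5=6
L[16]='e': occ=6, LF[16]=C('e')+6=1+6=7
L[17]='f': occ=5, LF[17]=C('f')+5=8+5=13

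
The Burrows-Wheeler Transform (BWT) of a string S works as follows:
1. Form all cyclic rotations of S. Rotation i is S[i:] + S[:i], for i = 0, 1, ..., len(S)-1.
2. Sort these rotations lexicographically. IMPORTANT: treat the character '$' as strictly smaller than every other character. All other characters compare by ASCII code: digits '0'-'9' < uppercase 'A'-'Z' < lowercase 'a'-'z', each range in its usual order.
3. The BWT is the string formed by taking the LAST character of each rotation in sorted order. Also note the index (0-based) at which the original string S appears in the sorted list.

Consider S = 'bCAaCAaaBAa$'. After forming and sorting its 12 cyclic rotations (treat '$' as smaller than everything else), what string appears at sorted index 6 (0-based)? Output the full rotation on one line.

Answer: CAaaBAa$bCAa

Derivation:
All 12 rotations (rotation i = S[i:]+S[:i]):
  rot[0] = bCAaCAaaBAa$
  rot[1] = CAaCAaaBAa$b
  rot[2] = AaCAaaBAa$bC
  rot[3] = aCAaaBAa$bCA
  rot[4] = CAaaBAa$bCAa
  rot[5] = AaaBAa$bCAaC
  rot[6] = aaBAa$bCAaCA
  rot[7] = aBAa$bCAaCAa
  rot[8] = BAa$bCAaCAaa
  rot[9] = Aa$bCAaCAaaB
  rot[10] = a$bCAaCAaaBA
  rot[11] = $bCAaCAaaBAa
Sorted (with $ < everything):
  sorted[0] = $bCAaCAaaBAa
  sorted[1] = Aa$bCAaCAaaB
  sorted[2] = AaCAaaBAa$bC
  sorted[3] = AaaBAa$bCAaC
  sorted[4] = BAa$bCAaCAaa
  sorted[5] = CAaCAaaBAa$b
  sorted[6] = CAaaBAa$bCAa
  sorted[7] = a$bCAaCAaaBA
  sorted[8] = aBAa$bCAaCAa
  sorted[9] = aCAaaBAa$bCA
  sorted[10] = aaBAa$bCAaCA
  sorted[11] = bCAaCAaaBAa$
sorted[6] = CAaaBAa$bCAa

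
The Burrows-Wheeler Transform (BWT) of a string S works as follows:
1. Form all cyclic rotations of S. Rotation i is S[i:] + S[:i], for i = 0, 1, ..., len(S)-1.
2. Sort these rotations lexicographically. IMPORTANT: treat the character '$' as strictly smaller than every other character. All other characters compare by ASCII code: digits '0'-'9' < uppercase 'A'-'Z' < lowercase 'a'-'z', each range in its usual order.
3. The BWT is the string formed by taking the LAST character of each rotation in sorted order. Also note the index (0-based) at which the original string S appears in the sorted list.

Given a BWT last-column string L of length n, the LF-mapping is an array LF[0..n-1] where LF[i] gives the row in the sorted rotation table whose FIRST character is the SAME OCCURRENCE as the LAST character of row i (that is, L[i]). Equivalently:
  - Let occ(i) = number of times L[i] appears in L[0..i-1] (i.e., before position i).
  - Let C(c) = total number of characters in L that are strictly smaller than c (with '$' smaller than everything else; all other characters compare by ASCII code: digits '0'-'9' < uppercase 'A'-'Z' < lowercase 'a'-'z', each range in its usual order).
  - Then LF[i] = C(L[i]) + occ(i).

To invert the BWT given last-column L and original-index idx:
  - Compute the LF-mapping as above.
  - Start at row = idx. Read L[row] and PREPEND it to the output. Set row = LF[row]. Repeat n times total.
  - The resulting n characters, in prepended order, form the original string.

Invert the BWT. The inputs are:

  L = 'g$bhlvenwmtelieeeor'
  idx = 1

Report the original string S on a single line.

Answer: beetleoverwhelming$

Derivation:
LF mapping: 7 0 1 8 10 17 2 13 18 12 16 3 11 9 4 5 6 14 15
Walk LF starting at row 1, prepending L[row]:
  step 1: row=1, L[1]='$', prepend. Next row=LF[1]=0
  step 2: row=0, L[0]='g', prepend. Next row=LF[0]=7
  step 3: row=7, L[7]='n', prepend. Next row=LF[7]=13
  step 4: row=13, L[13]='i', prepend. Next row=LF[13]=9
  step 5: row=9, L[9]='m', prepend. Next row=LF[9]=12
  step 6: row=12, L[12]='l', prepend. Next row=LF[12]=11
  step 7: row=11, L[11]='e', prepend. Next row=LF[11]=3
  step 8: row=3, L[3]='h', prepend. Next row=LF[3]=8
  step 9: row=8, L[8]='w', prepend. Next row=LF[8]=18
  step 10: row=18, L[18]='r', prepend. Next row=LF[18]=15
  step 11: row=15, L[15]='e', prepend. Next row=LF[15]=5
  step 12: row=5, L[5]='v', prepend. Next row=LF[5]=17
  step 13: row=17, L[17]='o', prepend. Next row=LF[17]=14
  step 14: row=14, L[14]='e', prepend. Next row=LF[14]=4
  step 15: row=4, L[4]='l', prepend. Next row=LF[4]=10
  step 16: row=10, L[10]='t', prepend. Next row=LF[10]=16
  step 17: row=16, L[16]='e', prepend. Next row=LF[16]=6
  step 18: row=6, L[6]='e', prepend. Next row=LF[6]=2
  step 19: row=2, L[2]='b', prepend. Next row=LF[2]=1
Reversed output: beetleoverwhelming$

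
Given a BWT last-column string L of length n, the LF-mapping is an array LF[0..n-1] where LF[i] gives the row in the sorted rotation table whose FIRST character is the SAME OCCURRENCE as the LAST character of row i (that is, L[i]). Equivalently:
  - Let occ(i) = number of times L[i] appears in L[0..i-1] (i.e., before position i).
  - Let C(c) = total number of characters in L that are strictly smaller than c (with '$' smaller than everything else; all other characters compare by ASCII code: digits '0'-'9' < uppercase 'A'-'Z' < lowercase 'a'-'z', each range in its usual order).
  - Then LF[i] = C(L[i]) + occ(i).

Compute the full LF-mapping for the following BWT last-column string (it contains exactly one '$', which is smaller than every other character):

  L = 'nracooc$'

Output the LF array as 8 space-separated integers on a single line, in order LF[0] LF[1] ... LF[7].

Answer: 4 7 1 2 5 6 3 0

Derivation:
Char counts: '$':1, 'a':1, 'c':2, 'n':1, 'o':2, 'r':1
C (first-col start): C('$')=0, C('a')=1, C('c')=2, C('n')=4, C('o')=5, C('r')=7
L[0]='n': occ=0, LF[0]=C('n')+0=4+0=4
L[1]='r': occ=0, LF[1]=C('r')+0=7+0=7
L[2]='a': occ=0, LF[2]=C('a')+0=1+0=1
L[3]='c': occ=0, LF[3]=C('c')+0=2+0=2
L[4]='o': occ=0, LF[4]=C('o')+0=5+0=5
L[5]='o': occ=1, LF[5]=C('o')+1=5+1=6
L[6]='c': occ=1, LF[6]=C('c')+1=2+1=3
L[7]='$': occ=0, LF[7]=C('$')+0=0+0=0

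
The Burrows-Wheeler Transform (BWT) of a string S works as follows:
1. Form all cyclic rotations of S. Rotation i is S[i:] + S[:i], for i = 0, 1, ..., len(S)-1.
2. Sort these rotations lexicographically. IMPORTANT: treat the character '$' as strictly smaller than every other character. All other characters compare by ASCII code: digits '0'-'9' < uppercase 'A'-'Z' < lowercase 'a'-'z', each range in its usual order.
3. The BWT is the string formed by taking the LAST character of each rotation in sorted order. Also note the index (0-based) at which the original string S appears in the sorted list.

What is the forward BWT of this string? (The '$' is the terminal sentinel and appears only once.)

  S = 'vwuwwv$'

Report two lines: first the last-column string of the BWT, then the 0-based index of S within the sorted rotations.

All 7 rotations (rotation i = S[i:]+S[:i]):
  rot[0] = vwuwwv$
  rot[1] = wuwwv$v
  rot[2] = uwwv$vw
  rot[3] = wwv$vwu
  rot[4] = wv$vwuw
  rot[5] = v$vwuww
  rot[6] = $vwuwwv
Sorted (with $ < everything):
  sorted[0] = $vwuwwv  (last char: 'v')
  sorted[1] = uwwv$vw  (last char: 'w')
  sorted[2] = v$vwuww  (last char: 'w')
  sorted[3] = vwuwwv$  (last char: '$')
  sorted[4] = wuwwv$v  (last char: 'v')
  sorted[5] = wv$vwuw  (last char: 'w')
  sorted[6] = wwv$vwu  (last char: 'u')
Last column: vww$vwu
Original string S is at sorted index 3

Answer: vww$vwu
3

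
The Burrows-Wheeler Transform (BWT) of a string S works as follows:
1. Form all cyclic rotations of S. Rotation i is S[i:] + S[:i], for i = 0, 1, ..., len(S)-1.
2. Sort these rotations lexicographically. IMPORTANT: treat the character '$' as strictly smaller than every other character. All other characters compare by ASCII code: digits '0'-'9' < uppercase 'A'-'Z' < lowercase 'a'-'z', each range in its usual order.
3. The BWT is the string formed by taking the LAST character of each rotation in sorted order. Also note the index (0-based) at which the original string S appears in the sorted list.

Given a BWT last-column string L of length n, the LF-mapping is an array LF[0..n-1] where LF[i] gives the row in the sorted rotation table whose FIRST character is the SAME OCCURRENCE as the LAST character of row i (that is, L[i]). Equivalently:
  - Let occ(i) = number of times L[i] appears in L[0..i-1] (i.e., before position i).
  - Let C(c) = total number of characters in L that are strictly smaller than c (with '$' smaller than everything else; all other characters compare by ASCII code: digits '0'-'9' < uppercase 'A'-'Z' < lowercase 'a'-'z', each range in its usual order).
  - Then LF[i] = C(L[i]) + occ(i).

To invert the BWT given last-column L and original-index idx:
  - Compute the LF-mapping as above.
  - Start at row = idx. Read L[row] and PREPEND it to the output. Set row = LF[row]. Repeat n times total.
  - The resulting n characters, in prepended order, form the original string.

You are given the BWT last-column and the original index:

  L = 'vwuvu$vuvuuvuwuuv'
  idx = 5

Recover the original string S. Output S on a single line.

Answer: uvuuvwvvuvuwuuuv$

Derivation:
LF mapping: 9 15 1 10 2 0 11 3 12 4 5 13 6 16 7 8 14
Walk LF starting at row 5, prepending L[row]:
  step 1: row=5, L[5]='$', prepend. Next row=LF[5]=0
  step 2: row=0, L[0]='v', prepend. Next row=LF[0]=9
  step 3: row=9, L[9]='u', prepend. Next row=LF[9]=4
  step 4: row=4, L[4]='u', prepend. Next row=LF[4]=2
  step 5: row=2, L[2]='u', prepend. Next row=LF[2]=1
  step 6: row=1, L[1]='w', prepend. Next row=LF[1]=15
  step 7: row=15, L[15]='u', prepend. Next row=LF[15]=8
  step 8: row=8, L[8]='v', prepend. Next row=LF[8]=12
  step 9: row=12, L[12]='u', prepend. Next row=LF[12]=6
  step 10: row=6, L[6]='v', prepend. Next row=LF[6]=11
  step 11: row=11, L[11]='v', prepend. Next row=LF[11]=13
  step 12: row=13, L[13]='w', prepend. Next row=LF[13]=16
  step 13: row=16, L[16]='v', prepend. Next row=LF[16]=14
  step 14: row=14, L[14]='u', prepend. Next row=LF[14]=7
  step 15: row=7, L[7]='u', prepend. Next row=LF[7]=3
  step 16: row=3, L[3]='v', prepend. Next row=LF[3]=10
  step 17: row=10, L[10]='u', prepend. Next row=LF[10]=5
Reversed output: uvuuvwvvuvuwuuuv$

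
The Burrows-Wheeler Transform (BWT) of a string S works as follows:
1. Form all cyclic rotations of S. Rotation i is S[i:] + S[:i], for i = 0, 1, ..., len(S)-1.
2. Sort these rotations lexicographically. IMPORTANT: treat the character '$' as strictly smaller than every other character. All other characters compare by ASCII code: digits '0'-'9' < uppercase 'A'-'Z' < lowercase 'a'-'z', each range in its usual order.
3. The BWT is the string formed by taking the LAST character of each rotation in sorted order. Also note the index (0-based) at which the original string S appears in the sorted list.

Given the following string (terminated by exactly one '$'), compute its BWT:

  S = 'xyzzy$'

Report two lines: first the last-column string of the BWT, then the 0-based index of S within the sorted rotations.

Answer: y$zxzy
1

Derivation:
All 6 rotations (rotation i = S[i:]+S[:i]):
  rot[0] = xyzzy$
  rot[1] = yzzy$x
  rot[2] = zzy$xy
  rot[3] = zy$xyz
  rot[4] = y$xyzz
  rot[5] = $xyzzy
Sorted (with $ < everything):
  sorted[0] = $xyzzy  (last char: 'y')
  sorted[1] = xyzzy$  (last char: '$')
  sorted[2] = y$xyzz  (last char: 'z')
  sorted[3] = yzzy$x  (last char: 'x')
  sorted[4] = zy$xyz  (last char: 'z')
  sorted[5] = zzy$xy  (last char: 'y')
Last column: y$zxzy
Original string S is at sorted index 1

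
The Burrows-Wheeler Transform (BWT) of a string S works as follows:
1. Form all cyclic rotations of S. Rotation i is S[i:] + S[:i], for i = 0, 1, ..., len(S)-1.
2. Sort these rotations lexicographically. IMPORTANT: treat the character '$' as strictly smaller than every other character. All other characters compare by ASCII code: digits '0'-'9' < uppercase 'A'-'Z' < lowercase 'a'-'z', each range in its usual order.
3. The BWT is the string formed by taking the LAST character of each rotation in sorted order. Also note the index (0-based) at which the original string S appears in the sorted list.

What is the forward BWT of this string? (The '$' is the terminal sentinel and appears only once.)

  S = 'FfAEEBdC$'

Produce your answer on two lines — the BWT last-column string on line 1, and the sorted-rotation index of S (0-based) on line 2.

All 9 rotations (rotation i = S[i:]+S[:i]):
  rot[0] = FfAEEBdC$
  rot[1] = fAEEBdC$F
  rot[2] = AEEBdC$Ff
  rot[3] = EEBdC$FfA
  rot[4] = EBdC$FfAE
  rot[5] = BdC$FfAEE
  rot[6] = dC$FfAEEB
  rot[7] = C$FfAEEBd
  rot[8] = $FfAEEBdC
Sorted (with $ < everything):
  sorted[0] = $FfAEEBdC  (last char: 'C')
  sorted[1] = AEEBdC$Ff  (last char: 'f')
  sorted[2] = BdC$FfAEE  (last char: 'E')
  sorted[3] = C$FfAEEBd  (last char: 'd')
  sorted[4] = EBdC$FfAE  (last char: 'E')
  sorted[5] = EEBdC$FfA  (last char: 'A')
  sorted[6] = FfAEEBdC$  (last char: '$')
  sorted[7] = dC$FfAEEB  (last char: 'B')
  sorted[8] = fAEEBdC$F  (last char: 'F')
Last column: CfEdEA$BF
Original string S is at sorted index 6

Answer: CfEdEA$BF
6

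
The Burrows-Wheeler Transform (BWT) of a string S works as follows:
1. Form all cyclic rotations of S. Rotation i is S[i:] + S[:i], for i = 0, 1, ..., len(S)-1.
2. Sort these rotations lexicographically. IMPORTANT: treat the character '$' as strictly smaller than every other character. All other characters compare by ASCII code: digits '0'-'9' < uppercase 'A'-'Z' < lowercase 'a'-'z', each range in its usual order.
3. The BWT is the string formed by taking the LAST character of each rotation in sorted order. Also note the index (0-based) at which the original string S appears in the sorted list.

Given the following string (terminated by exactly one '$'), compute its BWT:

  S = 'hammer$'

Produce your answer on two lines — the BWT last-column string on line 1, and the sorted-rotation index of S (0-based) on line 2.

All 7 rotations (rotation i = S[i:]+S[:i]):
  rot[0] = hammer$
  rot[1] = ammer$h
  rot[2] = mmer$ha
  rot[3] = mer$ham
  rot[4] = er$hamm
  rot[5] = r$hamme
  rot[6] = $hammer
Sorted (with $ < everything):
  sorted[0] = $hammer  (last char: 'r')
  sorted[1] = ammer$h  (last char: 'h')
  sorted[2] = er$hamm  (last char: 'm')
  sorted[3] = hammer$  (last char: '$')
  sorted[4] = mer$ham  (last char: 'm')
  sorted[5] = mmer$ha  (last char: 'a')
  sorted[6] = r$hamme  (last char: 'e')
Last column: rhm$mae
Original string S is at sorted index 3

Answer: rhm$mae
3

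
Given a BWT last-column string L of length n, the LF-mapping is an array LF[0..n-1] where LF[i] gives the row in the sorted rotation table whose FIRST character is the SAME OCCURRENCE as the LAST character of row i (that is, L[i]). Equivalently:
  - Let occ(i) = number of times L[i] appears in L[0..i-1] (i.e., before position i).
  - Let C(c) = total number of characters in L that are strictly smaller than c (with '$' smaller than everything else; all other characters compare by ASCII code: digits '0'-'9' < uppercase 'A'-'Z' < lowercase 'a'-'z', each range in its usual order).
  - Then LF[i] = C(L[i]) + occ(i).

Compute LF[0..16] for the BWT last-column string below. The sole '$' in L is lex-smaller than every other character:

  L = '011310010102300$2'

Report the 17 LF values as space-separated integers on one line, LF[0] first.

Answer: 1 8 9 15 10 2 3 11 4 12 5 13 16 6 7 0 14

Derivation:
Char counts: '$':1, '0':7, '1':5, '2':2, '3':2
C (first-col start): C('$')=0, C('0')=1, C('1')=8, C('2')=13, C('3')=15
L[0]='0': occ=0, LF[0]=C('0')+0=1+0=1
L[1]='1': occ=0, LF[1]=C('1')+0=8+0=8
L[2]='1': occ=1, LF[2]=C('1')+1=8+1=9
L[3]='3': occ=0, LF[3]=C('3')+0=15+0=15
L[4]='1': occ=2, LF[4]=C('1')+2=8+2=10
L[5]='0': occ=1, LF[5]=C('0')+1=1+1=2
L[6]='0': occ=2, LF[6]=C('0')+2=1+2=3
L[7]='1': occ=3, LF[7]=C('1')+3=8+3=11
L[8]='0': occ=3, LF[8]=C('0')+3=1+3=4
L[9]='1': occ=4, LF[9]=C('1')+4=8+4=12
L[10]='0': occ=4, LF[10]=C('0')+4=1+4=5
L[11]='2': occ=0, LF[11]=C('2')+0=13+0=13
L[12]='3': occ=1, LF[12]=C('3')+1=15+1=16
L[13]='0': occ=5, LF[13]=C('0')+5=1+5=6
L[14]='0': occ=6, LF[14]=C('0')+6=1+6=7
L[15]='$': occ=0, LF[15]=C('$')+0=0+0=0
L[16]='2': occ=1, LF[16]=C('2')+1=13+1=14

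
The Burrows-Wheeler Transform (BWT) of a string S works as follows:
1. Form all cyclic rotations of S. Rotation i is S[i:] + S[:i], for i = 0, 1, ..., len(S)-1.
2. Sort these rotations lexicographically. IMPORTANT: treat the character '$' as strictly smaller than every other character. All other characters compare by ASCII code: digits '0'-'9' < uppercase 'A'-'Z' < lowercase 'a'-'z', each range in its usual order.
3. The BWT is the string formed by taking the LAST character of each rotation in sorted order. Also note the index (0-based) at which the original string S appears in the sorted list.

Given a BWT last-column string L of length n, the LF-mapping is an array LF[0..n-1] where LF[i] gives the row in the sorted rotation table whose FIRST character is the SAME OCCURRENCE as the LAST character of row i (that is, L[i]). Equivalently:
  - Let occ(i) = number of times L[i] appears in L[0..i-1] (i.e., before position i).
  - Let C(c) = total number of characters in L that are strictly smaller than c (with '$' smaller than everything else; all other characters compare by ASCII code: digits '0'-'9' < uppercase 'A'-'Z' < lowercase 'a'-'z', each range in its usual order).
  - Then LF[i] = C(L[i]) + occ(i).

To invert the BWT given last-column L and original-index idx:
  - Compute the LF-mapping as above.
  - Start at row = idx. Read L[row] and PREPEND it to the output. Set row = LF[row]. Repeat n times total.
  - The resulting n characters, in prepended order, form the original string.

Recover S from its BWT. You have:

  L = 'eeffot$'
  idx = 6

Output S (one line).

Answer: toffee$

Derivation:
LF mapping: 1 2 3 4 5 6 0
Walk LF starting at row 6, prepending L[row]:
  step 1: row=6, L[6]='$', prepend. Next row=LF[6]=0
  step 2: row=0, L[0]='e', prepend. Next row=LF[0]=1
  step 3: row=1, L[1]='e', prepend. Next row=LF[1]=2
  step 4: row=2, L[2]='f', prepend. Next row=LF[2]=3
  step 5: row=3, L[3]='f', prepend. Next row=LF[3]=4
  step 6: row=4, L[4]='o', prepend. Next row=LF[4]=5
  step 7: row=5, L[5]='t', prepend. Next row=LF[5]=6
Reversed output: toffee$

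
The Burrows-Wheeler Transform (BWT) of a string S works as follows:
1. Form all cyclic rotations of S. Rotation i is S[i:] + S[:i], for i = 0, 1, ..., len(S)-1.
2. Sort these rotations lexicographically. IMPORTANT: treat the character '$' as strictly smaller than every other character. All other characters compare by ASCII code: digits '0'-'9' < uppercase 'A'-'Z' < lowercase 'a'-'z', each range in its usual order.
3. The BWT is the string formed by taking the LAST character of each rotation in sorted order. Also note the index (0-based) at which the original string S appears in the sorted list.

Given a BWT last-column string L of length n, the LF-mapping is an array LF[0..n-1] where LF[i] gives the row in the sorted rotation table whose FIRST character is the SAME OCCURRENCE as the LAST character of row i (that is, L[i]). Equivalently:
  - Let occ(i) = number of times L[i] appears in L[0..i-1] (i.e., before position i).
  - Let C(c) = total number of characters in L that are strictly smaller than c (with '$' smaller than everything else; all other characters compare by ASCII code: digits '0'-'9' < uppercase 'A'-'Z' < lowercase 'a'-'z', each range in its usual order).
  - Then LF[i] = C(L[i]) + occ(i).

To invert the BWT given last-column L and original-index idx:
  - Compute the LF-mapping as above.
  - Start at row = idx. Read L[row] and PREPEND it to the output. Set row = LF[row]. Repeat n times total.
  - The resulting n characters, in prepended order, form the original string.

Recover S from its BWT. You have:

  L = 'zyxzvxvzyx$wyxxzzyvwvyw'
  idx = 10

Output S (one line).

LF mapping: 18 13 8 19 1 9 2 20 14 10 0 5 15 11 12 21 22 16 3 6 4 17 7
Walk LF starting at row 10, prepending L[row]:
  step 1: row=10, L[10]='$', prepend. Next row=LF[10]=0
  step 2: row=0, L[0]='z', prepend. Next row=LF[0]=18
  step 3: row=18, L[18]='v', prepend. Next row=LF[18]=3
  step 4: row=3, L[3]='z', prepend. Next row=LF[3]=19
  step 5: row=19, L[19]='w', prepend. Next row=LF[19]=6
  step 6: row=6, L[6]='v', prepend. Next row=LF[6]=2
  step 7: row=2, L[2]='x', prepend. Next row=LF[2]=8
  step 8: row=8, L[8]='y', prepend. Next row=LF[8]=14
  step 9: row=14, L[14]='x', prepend. Next row=LF[14]=12
  step 10: row=12, L[12]='y', prepend. Next row=LF[12]=15
  step 11: row=15, L[15]='z', prepend. Next row=LF[15]=21
  step 12: row=21, L[21]='y', prepend. Next row=LF[21]=17
  step 13: row=17, L[17]='y', prepend. Next row=LF[17]=16
  step 14: row=16, L[16]='z', prepend. Next row=LF[16]=22
  step 15: row=22, L[22]='w', prepend. Next row=LF[22]=7
  step 16: row=7, L[7]='z', prepend. Next row=LF[7]=20
  step 17: row=20, L[20]='v', prepend. Next row=LF[20]=4
  step 18: row=4, L[4]='v', prepend. Next row=LF[4]=1
  step 19: row=1, L[1]='y', prepend. Next row=LF[1]=13
  step 20: row=13, L[13]='x', prepend. Next row=LF[13]=11
  step 21: row=11, L[11]='w', prepend. Next row=LF[11]=5
  step 22: row=5, L[5]='x', prepend. Next row=LF[5]=9
  step 23: row=9, L[9]='x', prepend. Next row=LF[9]=10
Reversed output: xxwxyvvzwzyyzyxyxvwzvz$

Answer: xxwxyvvzwzyyzyxyxvwzvz$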